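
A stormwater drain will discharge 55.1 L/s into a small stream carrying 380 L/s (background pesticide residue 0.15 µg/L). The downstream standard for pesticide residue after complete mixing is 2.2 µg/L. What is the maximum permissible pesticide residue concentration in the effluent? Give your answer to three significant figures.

16.3 µg/L

At the limit, (Qr·Cr + Qe·Cₑ)/(Qr + Qe) = 2.2:
Cₑ = (435.1·2.2 − 380.0·0.1500) / 55.10 = 16.34 µg/L.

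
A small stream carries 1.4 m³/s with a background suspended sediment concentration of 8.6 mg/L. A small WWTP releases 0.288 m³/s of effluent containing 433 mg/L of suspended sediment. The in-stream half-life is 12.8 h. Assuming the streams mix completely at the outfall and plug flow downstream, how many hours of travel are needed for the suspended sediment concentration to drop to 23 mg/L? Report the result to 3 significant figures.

Mass balance: C = (1.400·8.600 + 0.2880·433.0) / 1.688 = 136.7/1.688 = 81.01 mg/L.
Half-life 12.8 h → k = ln 2 / 12.8 = 0.05415 h⁻¹ = 1.300 d⁻¹.
81.01·exp(−k·t) = 23 → t = ln(81.01/23)/k = 83700 s = 23.25 h.

23.3 h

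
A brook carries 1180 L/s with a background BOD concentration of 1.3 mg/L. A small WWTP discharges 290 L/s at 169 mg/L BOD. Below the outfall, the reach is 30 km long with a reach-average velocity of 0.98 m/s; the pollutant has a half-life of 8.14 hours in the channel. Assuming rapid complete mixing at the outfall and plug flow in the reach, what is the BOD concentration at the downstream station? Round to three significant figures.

Mixed concentration C = ΣQC/ΣQ = (1180·1.300 + 290.0·169.0) / 1470 = 50540/1470 = 34.38 mg/L.
Travel time t = 30·1000 / 0.98 = 30610 s = 8.503 h.
Half-life 8.14 h → k = ln 2 / 8.14 = 0.08515 h⁻¹ = 2.044 d⁻¹.
Applying C = C₀e^(−kt): 34.38 × 0.4848 = 16.67 mg/L.

16.7 mg/L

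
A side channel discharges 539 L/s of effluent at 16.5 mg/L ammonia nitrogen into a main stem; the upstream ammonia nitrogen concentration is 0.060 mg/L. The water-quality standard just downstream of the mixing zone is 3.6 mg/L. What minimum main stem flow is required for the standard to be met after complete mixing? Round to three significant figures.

Set C_mix = 3.6: (Q·0.06000 + 539.0·16.50) / (Q + 539.0) = 3.6
→ Q = 539.0·(16.50 − 3.6)/(3.6 − 0.06000) = 1964 L/s.

1960 L/s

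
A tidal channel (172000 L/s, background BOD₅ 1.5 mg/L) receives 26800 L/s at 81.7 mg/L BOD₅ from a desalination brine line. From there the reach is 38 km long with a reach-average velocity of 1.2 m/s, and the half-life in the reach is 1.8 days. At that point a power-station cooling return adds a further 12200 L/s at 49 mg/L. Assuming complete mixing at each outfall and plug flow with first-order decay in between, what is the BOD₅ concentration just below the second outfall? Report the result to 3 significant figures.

After mixing, C = (172000·1.500 + 26800·81.70) / 198800 = 2448000/198800 = 12.31 mg/L; combined flow 198800 L/s.
Travel time t = 38·1000 / 1.2 = 31670 s = 8.796 h.
Half-life 1.8 d → k = ln 2 / 1.8 = 0.3851 d⁻¹.
After decay, C = 12.31 × e^(−kt) = 12.31 × 0.8684 = 10.69 mg/L.
Second outfall: C = (198800·10.69 + 12200·49.00)/211000 = 12.91 mg/L.

12.9 mg/L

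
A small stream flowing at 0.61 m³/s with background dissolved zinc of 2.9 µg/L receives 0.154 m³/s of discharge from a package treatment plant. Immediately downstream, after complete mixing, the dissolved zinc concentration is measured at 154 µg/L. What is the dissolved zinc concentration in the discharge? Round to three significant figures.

Mass balance: 0.6100·2.900 + 0.1540·Cₑ = 0.7640·154.0
→ Cₑ = (0.7640·154.0 − 0.6100·2.900) / 0.1540 = 752.5 µg/L.

753 µg/L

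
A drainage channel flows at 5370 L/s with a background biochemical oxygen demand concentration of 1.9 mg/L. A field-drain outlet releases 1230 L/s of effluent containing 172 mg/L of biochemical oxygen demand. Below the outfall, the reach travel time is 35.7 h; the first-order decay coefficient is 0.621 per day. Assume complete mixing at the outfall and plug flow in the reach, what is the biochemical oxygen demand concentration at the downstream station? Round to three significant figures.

Flow-weighted average: C = (5370·1.900 + 1230·172.0) / 6600 = 221800/6600 = 33.60 mg/L.
Applying C = C₀e^(−kt): 33.60 × 0.3970 = 13.34 mg/L.

13.3 mg/L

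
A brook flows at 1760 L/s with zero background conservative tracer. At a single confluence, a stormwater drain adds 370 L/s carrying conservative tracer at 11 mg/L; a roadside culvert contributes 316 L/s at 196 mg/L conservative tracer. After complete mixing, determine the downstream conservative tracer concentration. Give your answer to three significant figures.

27.0 mg/L

Conservation of mass: C = (1760·0 + 370.0·11.00 + 316.0·196.0) / 2446 = 66010/2446 = 26.99 mg/L.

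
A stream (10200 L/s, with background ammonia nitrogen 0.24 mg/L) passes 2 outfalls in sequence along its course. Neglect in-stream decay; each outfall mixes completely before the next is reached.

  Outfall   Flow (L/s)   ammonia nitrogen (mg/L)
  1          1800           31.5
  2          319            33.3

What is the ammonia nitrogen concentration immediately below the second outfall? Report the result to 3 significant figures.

After outfall 1: Q = 10200 + 1800 = 12000 L/s; C = (10200·0.2400 + 1800·31.50)/12000 = 4.929 mg/L.
After outfall 2: Q = 12000 + 319.0 = 12320 L/s; C = (12000·4.929 + 319.0·33.30)/12320 = 5.664 mg/L.

5.66 mg/L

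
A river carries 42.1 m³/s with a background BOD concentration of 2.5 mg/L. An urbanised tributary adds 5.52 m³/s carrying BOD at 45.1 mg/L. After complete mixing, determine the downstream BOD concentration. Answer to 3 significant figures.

7.44 mg/L

Flow-weighted average: C = (42.10·2.500 + 5.520·45.10) / 47.62 = 354.2/47.62 = 7.438 mg/L.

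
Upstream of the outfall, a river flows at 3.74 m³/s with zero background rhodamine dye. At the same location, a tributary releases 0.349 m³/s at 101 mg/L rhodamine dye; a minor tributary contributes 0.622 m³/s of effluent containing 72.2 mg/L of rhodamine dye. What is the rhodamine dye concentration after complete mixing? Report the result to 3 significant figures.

17.0 mg/L

Conservation of mass: C = (3.740·0 + 0.3490·101.0 + 0.6220·72.20) / 4.711 = 80.16/4.711 = 17.01 mg/L.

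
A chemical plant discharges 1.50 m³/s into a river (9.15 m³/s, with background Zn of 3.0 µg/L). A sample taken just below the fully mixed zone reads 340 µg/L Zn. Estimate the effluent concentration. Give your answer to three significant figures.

2400 µg/L

Mass balance: 9.150·3.000 + 1.500·Cₑ = 10.65·340.0
→ Cₑ = (10.65·340.0 − 9.150·3.000) / 1.500 = 2396 µg/L.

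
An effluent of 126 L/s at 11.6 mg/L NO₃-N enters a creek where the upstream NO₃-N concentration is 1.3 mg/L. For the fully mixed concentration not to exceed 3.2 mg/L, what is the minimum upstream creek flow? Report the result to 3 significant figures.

557 L/s

Set C_mix = 3.2: (Q·1.300 + 126.0·11.60) / (Q + 126.0) = 3.2
→ Q = 126.0·(11.60 − 3.2)/(3.2 − 1.300) = 557.1 L/s.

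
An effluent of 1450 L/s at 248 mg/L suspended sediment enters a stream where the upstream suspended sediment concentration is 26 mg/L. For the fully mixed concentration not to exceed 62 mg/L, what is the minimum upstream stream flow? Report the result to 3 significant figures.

7490 L/s

Set C_mix = 62: (Q·26.00 + 1450·248.0) / (Q + 1450) = 62
→ Q = 1450·(248.0 − 62)/(62 − 26.00) = 7492 L/s.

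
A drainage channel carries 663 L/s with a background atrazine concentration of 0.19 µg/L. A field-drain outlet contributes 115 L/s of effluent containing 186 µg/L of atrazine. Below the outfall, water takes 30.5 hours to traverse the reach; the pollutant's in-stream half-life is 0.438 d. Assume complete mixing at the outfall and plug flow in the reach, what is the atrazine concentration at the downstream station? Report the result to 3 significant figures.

3.70 µg/L

After mixing, C = (663.0·0.1900 + 115.0·186.0) / 778.0 = 21520/778.0 = 27.66 µg/L.
Half-life 0.438 d → k = ln 2 / 0.438 = 1.583 d⁻¹.
Decay over the reach: 27.66·exp(−kt) = 27.66·0.1338 = 3.701 µg/L.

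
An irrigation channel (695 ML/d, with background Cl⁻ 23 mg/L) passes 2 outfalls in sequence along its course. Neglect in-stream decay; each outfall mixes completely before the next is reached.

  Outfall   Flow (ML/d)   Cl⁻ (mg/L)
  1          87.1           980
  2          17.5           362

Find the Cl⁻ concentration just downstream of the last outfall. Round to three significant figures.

Outfall 1: combined Q = 782.1 ML/d; C = (695.0·23.00 + 87.10·980.0)/782.1 = 129.6 mg/L.
Outfall 2: combined Q = 799.6 ML/d; C = (782.1·129.6 + 17.50·362.0)/799.6 = 134.7 mg/L.

135 mg/L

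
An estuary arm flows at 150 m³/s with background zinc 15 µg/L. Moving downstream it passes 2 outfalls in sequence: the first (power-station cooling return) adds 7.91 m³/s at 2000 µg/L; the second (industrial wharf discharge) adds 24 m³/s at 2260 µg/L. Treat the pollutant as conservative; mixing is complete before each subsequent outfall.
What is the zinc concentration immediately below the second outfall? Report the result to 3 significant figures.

398 µg/L

Outfall 1: combined Q = 157.9 m³/s; C = (150.0·15.00 + 7.910·2000)/157.9 = 114.4 µg/L.
Outfall 2: combined Q = 181.9 m³/s; C = (157.9·114.4 + 24.00·2260)/181.9 = 397.5 µg/L.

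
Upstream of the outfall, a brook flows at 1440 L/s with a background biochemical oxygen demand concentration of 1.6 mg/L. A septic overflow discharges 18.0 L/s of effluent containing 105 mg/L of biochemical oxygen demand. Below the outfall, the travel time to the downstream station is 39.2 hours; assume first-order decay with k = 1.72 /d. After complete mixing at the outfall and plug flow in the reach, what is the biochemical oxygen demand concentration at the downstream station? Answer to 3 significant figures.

0.173 mg/L

Mixed concentration C = ΣQC/ΣQ = (1440·1.600 + 18.00·105.0) / 1458 = 4194/1458 = 2.877 mg/L.
Applying C = C₀e^(−kt): 2.877 × 0.06025 = 0.1733 mg/L.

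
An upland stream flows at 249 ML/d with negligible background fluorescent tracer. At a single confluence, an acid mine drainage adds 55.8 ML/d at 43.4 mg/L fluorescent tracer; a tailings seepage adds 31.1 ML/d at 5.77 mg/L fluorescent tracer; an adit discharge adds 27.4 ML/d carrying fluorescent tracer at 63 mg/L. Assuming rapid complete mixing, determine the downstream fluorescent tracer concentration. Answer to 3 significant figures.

Mixed concentration C = ΣQC/ΣQ = (249.0·0 + 55.80·43.40 + 31.10·5.770 + 27.40·63.00) / 363.3 = 4327/363.3 = 11.91 mg/L.

11.9 mg/L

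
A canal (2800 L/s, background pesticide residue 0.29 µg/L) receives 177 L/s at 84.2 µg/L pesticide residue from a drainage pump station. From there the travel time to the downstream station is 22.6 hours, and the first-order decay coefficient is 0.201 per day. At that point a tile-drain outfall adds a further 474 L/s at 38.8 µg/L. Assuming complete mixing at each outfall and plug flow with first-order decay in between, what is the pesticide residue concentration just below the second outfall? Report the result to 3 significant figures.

After mixing, C = (2800·0.2900 + 177.0·84.20) / 2977 = 15720/2977 = 5.279 µg/L; combined flow 2977 L/s.
After decay, C = 5.279 × e^(−kt) = 5.279 × 0.8276 = 4.369 µg/L.
At the second outfall, C = (2977·4.369 + 474.0·38.80) / (2977 + 474.0) = 9.098 µg/L.

9.10 µg/L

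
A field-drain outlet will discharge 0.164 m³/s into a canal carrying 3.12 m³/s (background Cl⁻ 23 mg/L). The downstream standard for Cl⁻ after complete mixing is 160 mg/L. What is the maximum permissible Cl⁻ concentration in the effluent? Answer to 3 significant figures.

At the limit, (Qr·Cr + Qe·Cₑ)/(Qr + Qe) = 160:
Cₑ = (3.284·160 − 3.120·23.00) / 0.1640 = 2766 mg/L.

2770 mg/L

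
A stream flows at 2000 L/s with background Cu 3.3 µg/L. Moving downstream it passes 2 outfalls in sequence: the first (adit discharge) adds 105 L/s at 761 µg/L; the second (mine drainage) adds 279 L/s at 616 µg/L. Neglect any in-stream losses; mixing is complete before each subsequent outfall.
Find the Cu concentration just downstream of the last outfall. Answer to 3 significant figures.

After outfall 1: Q = 2000 + 105.0 = 2105 L/s; C = (2000·3.300 + 105.0·761.0)/2105 = 41.10 µg/L.
After outfall 2: Q = 2105 + 279.0 = 2384 L/s; C = (2105·41.10 + 279.0·616.0)/2384 = 108.4 µg/L.

108 µg/L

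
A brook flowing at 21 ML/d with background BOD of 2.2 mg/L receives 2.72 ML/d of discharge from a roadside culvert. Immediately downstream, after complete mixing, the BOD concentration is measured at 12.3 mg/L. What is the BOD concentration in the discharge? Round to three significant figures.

90.3 mg/L

Mass balance: 21.00·2.200 + 2.720·Cₑ = 23.72·12.30
→ Cₑ = (23.72·12.30 − 21.00·2.200) / 2.720 = 90.28 mg/L.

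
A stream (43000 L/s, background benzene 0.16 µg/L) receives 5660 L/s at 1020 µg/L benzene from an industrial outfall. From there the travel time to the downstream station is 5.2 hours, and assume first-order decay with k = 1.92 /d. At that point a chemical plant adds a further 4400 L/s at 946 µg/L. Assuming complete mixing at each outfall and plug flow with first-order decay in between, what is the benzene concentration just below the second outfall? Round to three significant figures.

150 µg/L

Flow-weighted average: C = (43000·0.1600 + 5660·1020) / 48660 = 5780000/48660 = 118.8 µg/L; combined flow 48660 L/s.
After decay, C = 118.8 × e^(−kt) = 118.8 × 0.6597 = 78.36 µg/L.
At the second outfall, C = (48660·78.36 + 4400·946.0) / (48660 + 4400) = 150.3 µg/L.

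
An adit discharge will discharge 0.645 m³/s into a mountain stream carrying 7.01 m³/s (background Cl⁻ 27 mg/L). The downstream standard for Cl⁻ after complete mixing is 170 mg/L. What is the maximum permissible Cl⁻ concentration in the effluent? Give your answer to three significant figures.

1720 mg/L

At the limit, (Qr·Cr + Qe·Cₑ)/(Qr + Qe) = 170:
Cₑ = (7.655·170 − 7.010·27.00) / 0.6450 = 1724 mg/L.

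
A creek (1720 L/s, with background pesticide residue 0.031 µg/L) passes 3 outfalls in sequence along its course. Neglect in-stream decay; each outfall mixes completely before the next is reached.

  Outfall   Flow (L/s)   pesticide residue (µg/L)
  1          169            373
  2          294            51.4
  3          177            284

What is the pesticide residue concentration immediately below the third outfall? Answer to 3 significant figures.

54.4 µg/L

Outfall 1: combined Q = 1889 L/s; C = (1720·0.03100 + 169.0·373.0)/1889 = 33.40 µg/L.
Outfall 2: combined Q = 2183 L/s; C = (1889·33.40 + 294.0·51.40)/2183 = 35.82 µg/L.
Outfall 3: combined Q = 2360 L/s; C = (2183·35.82 + 177.0·284.0)/2360 = 54.44 µg/L.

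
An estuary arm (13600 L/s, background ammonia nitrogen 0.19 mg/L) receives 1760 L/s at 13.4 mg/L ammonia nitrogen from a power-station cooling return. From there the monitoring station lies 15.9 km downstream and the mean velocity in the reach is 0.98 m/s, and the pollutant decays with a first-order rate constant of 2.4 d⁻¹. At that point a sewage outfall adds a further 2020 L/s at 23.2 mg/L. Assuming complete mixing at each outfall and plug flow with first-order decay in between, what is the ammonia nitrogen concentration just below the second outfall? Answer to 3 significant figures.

Flow-weighted average: C = (13600·0.1900 + 1760·13.40) / 15360 = 26170/15360 = 1.704 mg/L; combined flow 15360 L/s.
Travel time t = 15.9·1000 / 0.98 = 16220 s = 4.507 h.
Applying C = C₀e^(−kt): 1.704 × 0.6372 = 1.086 mg/L.
At the second outfall, C = (15360·1.086 + 2020·23.20) / (15360 + 2020) = 3.656 mg/L.

3.66 mg/L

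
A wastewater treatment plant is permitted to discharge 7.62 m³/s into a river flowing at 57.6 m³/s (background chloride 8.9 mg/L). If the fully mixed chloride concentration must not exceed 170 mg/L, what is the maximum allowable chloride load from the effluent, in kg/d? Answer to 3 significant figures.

Mass balance at the limit: 57.60·8.900 + 7.620·Cₑ = 65.22·170 → Cₑ = 1388 mg/L.
Load = 7.620 m³/s × 1388 g/m³ × 86 400 s/d = 913700 kg/d.

914000 kg/d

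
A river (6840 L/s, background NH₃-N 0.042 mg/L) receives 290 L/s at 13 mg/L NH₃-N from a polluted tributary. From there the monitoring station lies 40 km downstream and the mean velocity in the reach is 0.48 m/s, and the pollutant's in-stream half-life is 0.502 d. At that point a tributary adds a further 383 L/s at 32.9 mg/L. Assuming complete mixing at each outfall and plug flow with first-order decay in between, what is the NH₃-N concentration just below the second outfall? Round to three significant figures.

1.82 mg/L

Flow-weighted average: C = (6840·0.04200 + 290.0·13.00) / 7130 = 4057/7130 = 0.5690 mg/L; combined flow 7130 L/s.
Travel time t = 40·1000 / 0.48 = 83330 s = 23.15 h.
Half-life 0.502 d → k = ln 2 / 0.502 = 1.381 d⁻¹.
After decay, C = 0.5690 × e^(−kt) = 0.5690 × 0.2640 = 0.1502 mg/L.
Second outfall: C = (7130·0.1502 + 383.0·32.90)/7513 = 1.820 mg/L.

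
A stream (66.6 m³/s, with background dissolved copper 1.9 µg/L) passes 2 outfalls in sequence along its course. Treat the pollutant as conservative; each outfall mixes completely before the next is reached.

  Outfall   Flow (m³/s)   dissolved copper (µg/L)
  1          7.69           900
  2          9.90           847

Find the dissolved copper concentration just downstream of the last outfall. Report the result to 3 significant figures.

Outfall 1: combined Q = 74.29 m³/s; C = (66.60·1.900 + 7.690·900.0)/74.29 = 94.87 µg/L.
Outfall 2: combined Q = 84.19 m³/s; C = (74.29·94.87 + 9.900·847.0)/84.19 = 183.3 µg/L.

183 µg/L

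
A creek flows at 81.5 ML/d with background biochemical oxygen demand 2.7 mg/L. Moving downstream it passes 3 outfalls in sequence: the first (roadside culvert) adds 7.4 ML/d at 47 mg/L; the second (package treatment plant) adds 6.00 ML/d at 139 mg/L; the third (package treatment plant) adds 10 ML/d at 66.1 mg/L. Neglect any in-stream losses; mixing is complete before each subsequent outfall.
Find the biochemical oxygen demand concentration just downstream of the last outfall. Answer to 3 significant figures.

19.7 mg/L

Outfall 1: combined Q = 88.90 ML/d; C = (81.50·2.700 + 7.400·47.00)/88.90 = 6.388 mg/L.
Outfall 2: combined Q = 94.90 ML/d; C = (88.90·6.388 + 6.000·139.0)/94.90 = 14.77 mg/L.
Outfall 3: combined Q = 104.9 ML/d; C = (94.90·14.77 + 10.00·66.10)/104.9 = 19.66 mg/L.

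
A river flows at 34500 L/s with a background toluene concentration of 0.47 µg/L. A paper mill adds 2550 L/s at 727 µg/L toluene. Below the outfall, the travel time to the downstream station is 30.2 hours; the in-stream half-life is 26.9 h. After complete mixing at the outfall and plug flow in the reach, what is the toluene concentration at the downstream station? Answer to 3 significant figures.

23.2 µg/L

Conservation of mass: C = (34500·0.4700 + 2550·727.0) / 37050 = 1870000/37050 = 50.47 µg/L.
Half-life 26.9 h → k = ln 2 / 26.9 = 0.02577 h⁻¹ = 0.6184 d⁻¹.
After decay, C = 50.47 × e^(−kt) = 50.47 × 0.4592 = 23.18 µg/L.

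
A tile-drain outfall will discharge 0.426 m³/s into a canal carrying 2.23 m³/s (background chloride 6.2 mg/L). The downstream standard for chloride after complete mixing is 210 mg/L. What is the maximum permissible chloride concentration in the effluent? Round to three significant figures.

At the limit, (Qr·Cr + Qe·Cₑ)/(Qr + Qe) = 210:
Cₑ = (2.656·210 − 2.230·6.200) / 0.4260 = 1277 mg/L.

1280 mg/L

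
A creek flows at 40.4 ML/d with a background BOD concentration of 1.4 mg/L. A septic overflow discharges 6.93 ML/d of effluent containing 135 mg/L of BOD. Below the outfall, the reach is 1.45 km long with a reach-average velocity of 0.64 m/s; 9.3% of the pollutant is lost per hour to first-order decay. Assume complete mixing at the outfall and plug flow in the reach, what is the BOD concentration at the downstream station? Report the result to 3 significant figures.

Mixed concentration C = ΣQC/ΣQ = (40.40·1.400 + 6.930·135.0) / 47.33 = 992.1/47.33 = 20.96 mg/L.
Travel time t = 1.45·1000 / 0.64 = 2266 s = 0.6293 h.
9.3%/h lost → k = −ln(1 − 0.093) = 0.09761 h⁻¹.
First-order decay: C = 20.96·exp(−k·t) = 20.96·0.9404 = 19.71 mg/L.

19.7 mg/L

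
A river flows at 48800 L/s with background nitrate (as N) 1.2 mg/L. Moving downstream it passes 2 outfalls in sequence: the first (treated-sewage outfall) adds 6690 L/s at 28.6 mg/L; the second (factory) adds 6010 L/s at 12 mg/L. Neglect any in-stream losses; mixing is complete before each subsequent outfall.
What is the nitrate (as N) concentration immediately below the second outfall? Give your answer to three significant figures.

5.24 mg/L

Below outfall 1: Q → 55490 L/s, C = (48800·1.200 + 6690·28.60)/55490 = 4.503 mg/L.
Below outfall 2: Q → 61500 L/s, C = (55490·4.503 + 6010·12.00)/61500 = 5.236 mg/L.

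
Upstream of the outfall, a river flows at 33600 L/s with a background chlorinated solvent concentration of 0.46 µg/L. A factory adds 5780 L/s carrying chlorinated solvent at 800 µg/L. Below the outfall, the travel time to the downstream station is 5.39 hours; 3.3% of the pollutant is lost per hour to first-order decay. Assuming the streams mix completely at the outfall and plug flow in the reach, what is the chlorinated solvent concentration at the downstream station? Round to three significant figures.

Mass balance: C = (33600·0.4600 + 5780·800.0) / 39380 = 4639000/39380 = 117.8 µg/L.
3.3%/h lost → k = −ln(1 − 0.033) = 0.03356 h⁻¹.
Applying C = C₀e^(−kt): 117.8 × 0.8345 = 98.32 µg/L.

98.3 µg/L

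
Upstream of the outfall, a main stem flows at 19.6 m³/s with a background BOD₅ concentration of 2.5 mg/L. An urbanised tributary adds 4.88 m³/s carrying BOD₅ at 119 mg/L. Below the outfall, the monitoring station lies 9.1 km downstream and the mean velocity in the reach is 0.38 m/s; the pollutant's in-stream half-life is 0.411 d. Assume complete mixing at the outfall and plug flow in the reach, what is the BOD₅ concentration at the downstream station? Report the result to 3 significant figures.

16.1 mg/L

Conservation of mass: C = (19.60·2.500 + 4.880·119.0) / 24.48 = 629.7/24.48 = 25.72 mg/L.
Travel time t = 9.1·1000 / 0.38 = 23950 s = 6.652 h.
Half-life 0.411 d → k = ln 2 / 0.411 = 1.686 d⁻¹.
After decay, C = 25.72 × e^(−kt) = 25.72 × 0.6266 = 16.12 mg/L.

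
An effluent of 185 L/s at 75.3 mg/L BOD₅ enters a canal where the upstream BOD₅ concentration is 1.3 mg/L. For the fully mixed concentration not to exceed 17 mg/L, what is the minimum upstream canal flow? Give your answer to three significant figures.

Set C_mix = 17: (Q·1.300 + 185.0·75.30) / (Q + 185.0) = 17
→ Q = 185.0·(75.30 − 17)/(17 − 1.300) = 687.0 L/s.

687 L/s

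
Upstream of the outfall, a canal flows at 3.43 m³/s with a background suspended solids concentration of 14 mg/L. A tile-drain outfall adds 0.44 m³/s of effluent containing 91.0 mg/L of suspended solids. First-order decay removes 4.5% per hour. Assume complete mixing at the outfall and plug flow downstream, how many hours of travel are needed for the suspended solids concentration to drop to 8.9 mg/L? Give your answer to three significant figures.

20.4 h

Flow-weighted average: C = (3.430·14.00 + 0.4400·91.00) / 3.870 = 88.06/3.870 = 22.75 mg/L.
4.5%/h lost → k = −ln(1 − 0.045) = 0.04604 h⁻¹.
22.75·exp(−k·t) = 8.9 → t = ln(22.75/8.9)/k = 73390 s = 20.39 h.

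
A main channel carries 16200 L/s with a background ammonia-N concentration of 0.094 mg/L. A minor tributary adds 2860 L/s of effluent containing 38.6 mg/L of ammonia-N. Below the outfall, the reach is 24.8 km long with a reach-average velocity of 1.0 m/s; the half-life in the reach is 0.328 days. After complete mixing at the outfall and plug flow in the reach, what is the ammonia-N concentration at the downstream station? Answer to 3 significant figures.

3.20 mg/L

Mass balance: C = (16200·0.09400 + 2860·38.60) / 19060 = 111900/19060 = 5.872 mg/L.
Travel time t = 24.8·1000 / 1.0 = 24800 s = 6.889 h.
Half-life 0.328 d → k = ln 2 / 0.328 = 2.113 d⁻¹.
First-order decay: C = 5.872·exp(−k·t) = 5.872·0.5452 = 3.201 mg/L.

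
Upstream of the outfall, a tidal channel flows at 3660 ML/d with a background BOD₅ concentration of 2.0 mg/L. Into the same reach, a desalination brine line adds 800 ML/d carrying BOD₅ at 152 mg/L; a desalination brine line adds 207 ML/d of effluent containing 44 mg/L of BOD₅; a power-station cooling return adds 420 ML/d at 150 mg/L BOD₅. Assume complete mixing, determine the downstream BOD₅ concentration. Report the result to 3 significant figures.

Flow-weighted average: C = (3660·2.000 + 800.0·152.0 + 207.0·44.00 + 420.0·150.0) / 5087 = 201000/5087 = 39.52 mg/L.

39.5 mg/L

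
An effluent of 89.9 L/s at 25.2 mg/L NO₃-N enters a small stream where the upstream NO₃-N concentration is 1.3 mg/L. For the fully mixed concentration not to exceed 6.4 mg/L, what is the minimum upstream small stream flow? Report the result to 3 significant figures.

331 L/s

Set C_mix = 6.4: (Q·1.300 + 89.90·25.20) / (Q + 89.90) = 6.4
→ Q = 89.90·(25.20 − 6.4)/(6.4 − 1.300) = 331.4 L/s.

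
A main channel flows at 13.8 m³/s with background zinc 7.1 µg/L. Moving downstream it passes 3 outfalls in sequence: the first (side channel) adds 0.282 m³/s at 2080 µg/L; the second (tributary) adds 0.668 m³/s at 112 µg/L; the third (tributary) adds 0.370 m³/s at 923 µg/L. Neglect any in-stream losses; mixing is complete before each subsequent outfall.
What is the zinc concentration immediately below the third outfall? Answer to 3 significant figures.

72.8 µg/L

After outfall 1: Q = 13.80 + 0.2820 = 14.08 m³/s; C = (13.80·7.100 + 0.2820·2080)/14.08 = 48.61 µg/L.
After outfall 2: Q = 14.08 + 0.6680 = 14.75 m³/s; C = (14.08·48.61 + 0.6680·112.0)/14.75 = 51.48 µg/L.
After outfall 3: Q = 14.75 + 0.3700 = 15.12 m³/s; C = (14.75·51.48 + 0.3700·923.0)/15.12 = 72.81 µg/L.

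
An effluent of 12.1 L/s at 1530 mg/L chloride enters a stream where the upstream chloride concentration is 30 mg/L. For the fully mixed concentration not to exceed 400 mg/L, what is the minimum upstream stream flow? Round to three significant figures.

37.0 L/s

Set C_mix = 400: (Q·30.00 + 12.10·1530) / (Q + 12.10) = 400
→ Q = 12.10·(1530 − 400)/(400 − 30.00) = 36.95 L/s.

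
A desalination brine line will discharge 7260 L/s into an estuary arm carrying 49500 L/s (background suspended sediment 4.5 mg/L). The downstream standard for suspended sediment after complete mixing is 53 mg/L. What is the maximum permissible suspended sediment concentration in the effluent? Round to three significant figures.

At the limit, (Qr·Cr + Qe·Cₑ)/(Qr + Qe) = 53:
Cₑ = (56760·53 − 49500·4.500) / 7260 = 383.7 mg/L.

384 mg/L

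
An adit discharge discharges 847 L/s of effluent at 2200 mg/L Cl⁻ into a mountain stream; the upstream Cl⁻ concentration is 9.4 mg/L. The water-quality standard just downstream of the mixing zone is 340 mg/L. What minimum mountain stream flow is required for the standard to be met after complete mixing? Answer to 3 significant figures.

Set C_mix = 340: (Q·9.400 + 847.0·2200) / (Q + 847.0) = 340
→ Q = 847.0·(2200 − 340)/(340 − 9.400) = 4765 L/s.

4770 L/s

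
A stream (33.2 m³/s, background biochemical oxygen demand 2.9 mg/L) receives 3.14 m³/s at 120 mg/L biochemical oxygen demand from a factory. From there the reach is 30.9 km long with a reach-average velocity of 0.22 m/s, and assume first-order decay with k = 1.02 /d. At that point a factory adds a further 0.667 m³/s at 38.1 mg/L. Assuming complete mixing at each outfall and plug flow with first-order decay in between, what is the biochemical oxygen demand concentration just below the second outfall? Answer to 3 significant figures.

Mixed concentration C = ΣQC/ΣQ = (33.20·2.900 + 3.140·120.0) / 36.34 = 473.1/36.34 = 13.02 mg/L; combined flow 36.34 m³/s.
Travel time t = 30.9·1000 / 0.22 = 140500 s = 39.02 h.
First-order decay: C = 13.02·exp(−k·t) = 13.02·0.1905 = 2.480 mg/L.
At the second outfall, C = (36.34·2.480 + 0.6670·38.10) / (36.34 + 0.6670) = 3.122 mg/L.

3.12 mg/L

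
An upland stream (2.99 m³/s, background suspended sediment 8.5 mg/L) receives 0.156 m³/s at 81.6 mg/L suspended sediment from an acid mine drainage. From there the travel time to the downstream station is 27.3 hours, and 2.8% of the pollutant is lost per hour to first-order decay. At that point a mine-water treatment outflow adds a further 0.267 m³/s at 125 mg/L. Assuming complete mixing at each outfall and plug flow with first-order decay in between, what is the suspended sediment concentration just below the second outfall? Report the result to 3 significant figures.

14.9 mg/L

After mixing, C = (2.990·8.500 + 0.1560·81.60) / 3.146 = 38.14/3.146 = 12.12 mg/L; combined flow 3.146 m³/s.
2.8%/h lost → k = −ln(1 − 0.028) = 0.02840 h⁻¹.
First-order decay: C = 12.12·exp(−k·t) = 12.12·0.4606 = 5.584 mg/L.
At the second outfall, C = (3.146·5.584 + 0.2670·125.0) / (3.146 + 0.2670) = 14.93 mg/L.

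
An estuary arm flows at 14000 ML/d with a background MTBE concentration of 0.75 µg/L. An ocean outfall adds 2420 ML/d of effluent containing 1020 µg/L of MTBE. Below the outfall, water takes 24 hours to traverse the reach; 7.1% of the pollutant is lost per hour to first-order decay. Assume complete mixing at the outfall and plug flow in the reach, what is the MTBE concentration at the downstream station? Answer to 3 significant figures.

25.8 µg/L

Flow-weighted average: C = (14000·0.7500 + 2420·1020) / 16420 = 2479000/16420 = 151.0 µg/L.
7.1%/h lost → k = −ln(1 − 0.071) = 0.07365 h⁻¹.
Applying C = C₀e^(−kt): 151.0 × 0.1708 = 25.78 µg/L.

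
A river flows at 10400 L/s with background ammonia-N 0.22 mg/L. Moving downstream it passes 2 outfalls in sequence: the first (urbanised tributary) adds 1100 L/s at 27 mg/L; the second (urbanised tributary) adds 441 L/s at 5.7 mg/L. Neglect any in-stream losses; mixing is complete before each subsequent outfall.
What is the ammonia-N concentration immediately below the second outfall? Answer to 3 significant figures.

2.89 mg/L

Below outfall 1: Q → 11500 L/s, C = (10400·0.2200 + 1100·27.00)/11500 = 2.782 mg/L.
Below outfall 2: Q → 11940 L/s, C = (11500·2.782 + 441.0·5.700)/11940 = 2.889 mg/L.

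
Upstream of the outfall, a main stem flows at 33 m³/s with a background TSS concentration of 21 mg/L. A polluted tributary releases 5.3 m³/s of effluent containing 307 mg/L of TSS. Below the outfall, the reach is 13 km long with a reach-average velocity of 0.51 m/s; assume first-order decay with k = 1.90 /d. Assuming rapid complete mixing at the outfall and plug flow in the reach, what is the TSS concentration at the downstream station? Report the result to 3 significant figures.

34.6 mg/L

Mixed concentration C = ΣQC/ΣQ = (33.00·21.00 + 5.300·307.0) / 38.30 = 2320/38.30 = 60.58 mg/L.
Travel time t = 13·1000 / 0.51 = 25490 s = 7.081 h.
First-order decay: C = 60.58·exp(−k·t) = 60.58·0.5709 = 34.58 mg/L.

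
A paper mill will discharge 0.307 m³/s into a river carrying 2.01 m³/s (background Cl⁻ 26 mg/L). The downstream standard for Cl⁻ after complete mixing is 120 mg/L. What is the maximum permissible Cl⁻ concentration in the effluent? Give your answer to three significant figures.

735 mg/L

At the limit, (Qr·Cr + Qe·Cₑ)/(Qr + Qe) = 120:
Cₑ = (2.317·120 − 2.010·26.00) / 0.3070 = 735.4 mg/L.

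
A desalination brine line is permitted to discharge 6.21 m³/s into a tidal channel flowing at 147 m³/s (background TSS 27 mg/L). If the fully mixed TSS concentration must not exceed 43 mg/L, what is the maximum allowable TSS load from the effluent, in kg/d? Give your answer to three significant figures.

226000 kg/d

Mass balance at the limit: 147.0·27.00 + 6.210·Cₑ = 153.2·43 → Cₑ = 421.7 mg/L.
Load = 6.210 m³/s × 421.7 g/m³ × 86 400 s/d = 226300 kg/d.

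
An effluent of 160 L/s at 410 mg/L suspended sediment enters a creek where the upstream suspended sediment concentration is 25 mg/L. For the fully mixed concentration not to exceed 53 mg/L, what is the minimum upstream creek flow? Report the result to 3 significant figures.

Set C_mix = 53: (Q·25.00 + 160.0·410.0) / (Q + 160.0) = 53
→ Q = 160.0·(410.0 − 53)/(53 − 25.00) = 2040 L/s.

2040 L/s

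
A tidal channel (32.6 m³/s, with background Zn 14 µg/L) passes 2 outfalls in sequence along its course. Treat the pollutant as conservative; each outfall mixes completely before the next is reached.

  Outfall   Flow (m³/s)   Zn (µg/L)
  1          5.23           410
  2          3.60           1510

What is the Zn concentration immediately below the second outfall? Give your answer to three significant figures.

194 µg/L

Below outfall 1: Q → 37.83 m³/s, C = (32.60·14.00 + 5.230·410.0)/37.83 = 68.75 µg/L.
Below outfall 2: Q → 41.43 m³/s, C = (37.83·68.75 + 3.600·1510)/41.43 = 194.0 µg/L.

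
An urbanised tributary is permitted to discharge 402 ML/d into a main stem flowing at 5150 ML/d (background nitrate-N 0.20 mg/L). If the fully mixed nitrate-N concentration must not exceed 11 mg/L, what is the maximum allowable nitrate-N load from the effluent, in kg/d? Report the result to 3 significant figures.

60000 kg/d

Mass balance at the limit: 5150·0.2000 + 402.0·Cₑ = 5552·11 → Cₑ = 149.4 mg/L.
402.0 ML/d = 4.653 m³/s. Load = 4.653 m³/s × 149.4 g/m³ × 86 400 s/d = 60040 kg/d.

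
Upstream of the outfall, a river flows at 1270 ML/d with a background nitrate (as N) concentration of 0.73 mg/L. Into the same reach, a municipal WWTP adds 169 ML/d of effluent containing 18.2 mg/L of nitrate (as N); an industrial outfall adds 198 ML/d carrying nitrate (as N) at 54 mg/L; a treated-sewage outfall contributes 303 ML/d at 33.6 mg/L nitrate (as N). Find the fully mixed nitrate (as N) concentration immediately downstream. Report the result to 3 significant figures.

12.8 mg/L

Mass balance: C = (1270·0.7300 + 169.0·18.20 + 198.0·54.00 + 303.0·33.60) / 1940 = 24880/1940 = 12.82 mg/L.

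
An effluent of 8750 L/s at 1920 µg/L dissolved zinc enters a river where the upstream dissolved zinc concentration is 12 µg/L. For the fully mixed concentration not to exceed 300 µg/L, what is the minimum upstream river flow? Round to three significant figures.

Set C_mix = 300: (Q·12.00 + 8750·1920) / (Q + 8750) = 300
→ Q = 8750·(1920 − 300)/(300 − 12.00) = 49220 L/s.

49200 L/s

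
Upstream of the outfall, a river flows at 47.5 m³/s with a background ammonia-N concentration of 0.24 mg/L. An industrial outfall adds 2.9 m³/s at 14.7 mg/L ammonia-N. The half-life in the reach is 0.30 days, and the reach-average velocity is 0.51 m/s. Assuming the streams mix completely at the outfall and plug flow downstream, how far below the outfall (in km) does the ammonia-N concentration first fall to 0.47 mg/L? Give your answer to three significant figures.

After mixing, C = (47.50·0.2400 + 2.900·14.70) / 50.40 = 54.03/50.40 = 1.072 mg/L.
Half-life 0.30 d → k = ln 2 / 0.30 = 2.310 d⁻¹.
Set 1.072·exp(−k·t) = 0.47 → t = ln(1.072/0.47)/k = 30830 s = 8.565 h.
Distance = v·t = 0.51·30830 = 15730 m = 15.73 km.

15.7 km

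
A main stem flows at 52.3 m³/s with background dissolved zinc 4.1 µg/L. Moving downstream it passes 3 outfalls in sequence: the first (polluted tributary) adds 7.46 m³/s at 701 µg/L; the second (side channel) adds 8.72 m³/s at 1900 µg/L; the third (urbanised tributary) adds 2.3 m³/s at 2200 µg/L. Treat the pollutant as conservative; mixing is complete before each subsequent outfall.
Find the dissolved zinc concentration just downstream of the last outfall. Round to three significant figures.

382 µg/L

Below outfall 1: Q → 59.76 m³/s, C = (52.30·4.100 + 7.460·701.0)/59.76 = 91.10 µg/L.
Below outfall 2: Q → 68.48 m³/s, C = (59.76·91.10 + 8.720·1900)/68.48 = 321.4 µg/L.
Below outfall 3: Q → 70.78 m³/s, C = (68.48·321.4 + 2.300·2200)/70.78 = 382.5 µg/L.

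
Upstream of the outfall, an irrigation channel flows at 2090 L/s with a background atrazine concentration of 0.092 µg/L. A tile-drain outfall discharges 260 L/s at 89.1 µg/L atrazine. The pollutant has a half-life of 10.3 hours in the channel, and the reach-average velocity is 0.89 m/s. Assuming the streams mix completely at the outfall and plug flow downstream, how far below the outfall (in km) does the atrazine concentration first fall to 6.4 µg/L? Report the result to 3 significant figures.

21.0 km

Conservation of mass: C = (2090·0.09200 + 260.0·89.10) / 2350 = 23360/2350 = 9.940 µg/L.
Half-life 10.3 h → k = ln 2 / 10.3 = 0.06730 h⁻¹ = 1.615 d⁻¹.
Set 9.940·exp(−k·t) = 6.4 → t = ln(9.940/6.4)/k = 23550 s = 6.542 h.
Distance = v·t = 0.89·23550 = 20960 m = 20.96 km.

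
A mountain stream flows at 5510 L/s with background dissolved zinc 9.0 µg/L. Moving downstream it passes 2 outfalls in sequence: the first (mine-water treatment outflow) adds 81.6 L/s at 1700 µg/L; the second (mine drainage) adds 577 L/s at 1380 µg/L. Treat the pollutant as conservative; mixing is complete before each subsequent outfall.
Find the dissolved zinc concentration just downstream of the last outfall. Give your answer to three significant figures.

160 µg/L

After outfall 1: Q = 5510 + 81.60 = 5592 L/s; C = (5510·9.000 + 81.60·1700)/5592 = 33.68 µg/L.
After outfall 2: Q = 5592 + 577.0 = 6169 L/s; C = (5592·33.68 + 577.0·1380)/6169 = 159.6 µg/L.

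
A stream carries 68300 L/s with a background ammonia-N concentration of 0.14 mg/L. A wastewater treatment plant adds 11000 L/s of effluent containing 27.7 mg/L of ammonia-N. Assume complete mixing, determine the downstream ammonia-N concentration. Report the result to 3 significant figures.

Conservation of mass: C = (68300·0.1400 + 11000·27.70) / 79300 = 314300/79300 = 3.963 mg/L.

3.96 mg/L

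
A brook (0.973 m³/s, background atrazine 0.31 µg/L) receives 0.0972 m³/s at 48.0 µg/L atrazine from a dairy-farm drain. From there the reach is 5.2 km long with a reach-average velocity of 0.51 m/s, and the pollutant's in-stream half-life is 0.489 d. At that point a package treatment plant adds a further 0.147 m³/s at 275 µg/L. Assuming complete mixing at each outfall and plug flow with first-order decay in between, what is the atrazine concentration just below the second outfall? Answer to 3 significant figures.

Conservation of mass: C = (0.9730·0.3100 + 0.09720·48.00) / 1.070 = 4.967/1.070 = 4.641 µg/L; combined flow 1.070 m³/s.
Travel time t = 5.2·1000 / 0.51 = 10200 s = 2.832 h.
Half-life 0.489 d → k = ln 2 / 0.489 = 1.417 d⁻¹.
After decay, C = 4.641 × e^(−kt) = 4.641 × 0.8460 = 3.926 µg/L.
Second outfall: C = (1.070·3.926 + 0.1470·275.0)/1.217 = 36.66 µg/L.

36.7 µg/L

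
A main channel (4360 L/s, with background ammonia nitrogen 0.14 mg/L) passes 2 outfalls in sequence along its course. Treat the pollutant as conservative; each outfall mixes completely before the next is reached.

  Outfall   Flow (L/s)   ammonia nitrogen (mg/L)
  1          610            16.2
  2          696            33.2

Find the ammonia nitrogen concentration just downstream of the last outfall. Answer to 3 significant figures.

5.93 mg/L

After outfall 1: Q = 4360 + 610.0 = 4970 L/s; C = (4360·0.1400 + 610.0·16.20)/4970 = 2.111 mg/L.
After outfall 2: Q = 4970 + 696.0 = 5666 L/s; C = (4970·2.111 + 696.0·33.20)/5666 = 5.930 mg/L.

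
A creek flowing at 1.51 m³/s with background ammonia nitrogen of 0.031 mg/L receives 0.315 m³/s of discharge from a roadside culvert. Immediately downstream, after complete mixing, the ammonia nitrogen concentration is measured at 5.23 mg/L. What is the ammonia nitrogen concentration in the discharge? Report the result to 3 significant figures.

Mass balance: 1.510·0.03100 + 0.3150·Cₑ = 1.825·5.230
→ Cₑ = (1.825·5.230 − 1.510·0.03100) / 0.3150 = 30.15 mg/L.

30.2 mg/L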